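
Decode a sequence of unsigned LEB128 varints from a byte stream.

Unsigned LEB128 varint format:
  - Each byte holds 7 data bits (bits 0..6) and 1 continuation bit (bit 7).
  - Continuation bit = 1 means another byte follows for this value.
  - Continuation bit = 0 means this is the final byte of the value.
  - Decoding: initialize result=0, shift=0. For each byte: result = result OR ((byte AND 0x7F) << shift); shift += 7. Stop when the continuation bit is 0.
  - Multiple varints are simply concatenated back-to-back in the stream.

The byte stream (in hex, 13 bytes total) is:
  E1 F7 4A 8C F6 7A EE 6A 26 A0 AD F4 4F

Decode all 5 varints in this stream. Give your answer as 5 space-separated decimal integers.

  byte[0]=0xE1 cont=1 payload=0x61=97: acc |= 97<<0 -> acc=97 shift=7
  byte[1]=0xF7 cont=1 payload=0x77=119: acc |= 119<<7 -> acc=15329 shift=14
  byte[2]=0x4A cont=0 payload=0x4A=74: acc |= 74<<14 -> acc=1227745 shift=21 [end]
Varint 1: bytes[0:3] = E1 F7 4A -> value 1227745 (3 byte(s))
  byte[3]=0x8C cont=1 payload=0x0C=12: acc |= 12<<0 -> acc=12 shift=7
  byte[4]=0xF6 cont=1 payload=0x76=118: acc |= 118<<7 -> acc=15116 shift=14
  byte[5]=0x7A cont=0 payload=0x7A=122: acc |= 122<<14 -> acc=2013964 shift=21 [end]
Varint 2: bytes[3:6] = 8C F6 7A -> value 2013964 (3 byte(s))
  byte[6]=0xEE cont=1 payload=0x6E=110: acc |= 110<<0 -> acc=110 shift=7
  byte[7]=0x6A cont=0 payload=0x6A=106: acc |= 106<<7 -> acc=13678 shift=14 [end]
Varint 3: bytes[6:8] = EE 6A -> value 13678 (2 byte(s))
  byte[8]=0x26 cont=0 payload=0x26=38: acc |= 38<<0 -> acc=38 shift=7 [end]
Varint 4: bytes[8:9] = 26 -> value 38 (1 byte(s))
  byte[9]=0xA0 cont=1 payload=0x20=32: acc |= 32<<0 -> acc=32 shift=7
  byte[10]=0xAD cont=1 payload=0x2D=45: acc |= 45<<7 -> acc=5792 shift=14
  byte[11]=0xF4 cont=1 payload=0x74=116: acc |= 116<<14 -> acc=1906336 shift=21
  byte[12]=0x4F cont=0 payload=0x4F=79: acc |= 79<<21 -> acc=167581344 shift=28 [end]
Varint 5: bytes[9:13] = A0 AD F4 4F -> value 167581344 (4 byte(s))

Answer: 1227745 2013964 13678 38 167581344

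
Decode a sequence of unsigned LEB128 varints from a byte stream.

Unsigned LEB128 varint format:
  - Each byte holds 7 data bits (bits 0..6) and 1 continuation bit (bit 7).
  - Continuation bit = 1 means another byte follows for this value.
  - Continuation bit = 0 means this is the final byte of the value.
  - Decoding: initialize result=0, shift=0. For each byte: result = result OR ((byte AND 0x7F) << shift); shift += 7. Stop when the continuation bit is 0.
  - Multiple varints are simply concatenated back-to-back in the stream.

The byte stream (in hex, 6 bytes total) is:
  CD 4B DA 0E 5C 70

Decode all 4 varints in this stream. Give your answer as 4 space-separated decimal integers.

Answer: 9677 1882 92 112

Derivation:
  byte[0]=0xCD cont=1 payload=0x4D=77: acc |= 77<<0 -> acc=77 shift=7
  byte[1]=0x4B cont=0 payload=0x4B=75: acc |= 75<<7 -> acc=9677 shift=14 [end]
Varint 1: bytes[0:2] = CD 4B -> value 9677 (2 byte(s))
  byte[2]=0xDA cont=1 payload=0x5A=90: acc |= 90<<0 -> acc=90 shift=7
  byte[3]=0x0E cont=0 payload=0x0E=14: acc |= 14<<7 -> acc=1882 shift=14 [end]
Varint 2: bytes[2:4] = DA 0E -> value 1882 (2 byte(s))
  byte[4]=0x5C cont=0 payload=0x5C=92: acc |= 92<<0 -> acc=92 shift=7 [end]
Varint 3: bytes[4:5] = 5C -> value 92 (1 byte(s))
  byte[5]=0x70 cont=0 payload=0x70=112: acc |= 112<<0 -> acc=112 shift=7 [end]
Varint 4: bytes[5:6] = 70 -> value 112 (1 byte(s))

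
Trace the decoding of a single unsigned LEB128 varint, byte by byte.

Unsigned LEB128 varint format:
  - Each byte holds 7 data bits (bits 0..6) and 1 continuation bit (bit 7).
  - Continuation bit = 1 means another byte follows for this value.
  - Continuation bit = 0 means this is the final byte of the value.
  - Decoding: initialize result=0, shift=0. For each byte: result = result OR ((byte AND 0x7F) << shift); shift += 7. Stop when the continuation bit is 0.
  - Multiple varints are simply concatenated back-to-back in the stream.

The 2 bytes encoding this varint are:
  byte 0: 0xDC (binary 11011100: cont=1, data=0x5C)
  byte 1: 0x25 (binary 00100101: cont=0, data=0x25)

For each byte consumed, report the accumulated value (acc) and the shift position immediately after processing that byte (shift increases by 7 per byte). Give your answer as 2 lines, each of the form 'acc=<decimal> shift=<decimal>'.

Answer: acc=92 shift=7
acc=4828 shift=14

Derivation:
byte 0=0xDC: payload=0x5C=92, contrib = 92<<0 = 92; acc -> 92, shift -> 7
byte 1=0x25: payload=0x25=37, contrib = 37<<7 = 4736; acc -> 4828, shift -> 14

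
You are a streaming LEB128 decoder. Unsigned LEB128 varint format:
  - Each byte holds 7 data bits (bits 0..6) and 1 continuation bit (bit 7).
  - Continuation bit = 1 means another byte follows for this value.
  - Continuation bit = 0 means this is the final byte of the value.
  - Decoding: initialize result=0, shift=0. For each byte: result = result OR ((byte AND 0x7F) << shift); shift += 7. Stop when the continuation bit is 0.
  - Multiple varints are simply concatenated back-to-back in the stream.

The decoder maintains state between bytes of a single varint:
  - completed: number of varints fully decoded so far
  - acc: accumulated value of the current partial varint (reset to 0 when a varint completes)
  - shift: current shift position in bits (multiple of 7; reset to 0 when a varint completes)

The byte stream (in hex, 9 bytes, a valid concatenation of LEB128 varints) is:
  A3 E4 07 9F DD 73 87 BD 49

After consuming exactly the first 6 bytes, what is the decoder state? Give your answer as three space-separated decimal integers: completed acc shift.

byte[0]=0xA3 cont=1 payload=0x23: acc |= 35<<0 -> completed=0 acc=35 shift=7
byte[1]=0xE4 cont=1 payload=0x64: acc |= 100<<7 -> completed=0 acc=12835 shift=14
byte[2]=0x07 cont=0 payload=0x07: varint #1 complete (value=127523); reset -> completed=1 acc=0 shift=0
byte[3]=0x9F cont=1 payload=0x1F: acc |= 31<<0 -> completed=1 acc=31 shift=7
byte[4]=0xDD cont=1 payload=0x5D: acc |= 93<<7 -> completed=1 acc=11935 shift=14
byte[5]=0x73 cont=0 payload=0x73: varint #2 complete (value=1896095); reset -> completed=2 acc=0 shift=0

Answer: 2 0 0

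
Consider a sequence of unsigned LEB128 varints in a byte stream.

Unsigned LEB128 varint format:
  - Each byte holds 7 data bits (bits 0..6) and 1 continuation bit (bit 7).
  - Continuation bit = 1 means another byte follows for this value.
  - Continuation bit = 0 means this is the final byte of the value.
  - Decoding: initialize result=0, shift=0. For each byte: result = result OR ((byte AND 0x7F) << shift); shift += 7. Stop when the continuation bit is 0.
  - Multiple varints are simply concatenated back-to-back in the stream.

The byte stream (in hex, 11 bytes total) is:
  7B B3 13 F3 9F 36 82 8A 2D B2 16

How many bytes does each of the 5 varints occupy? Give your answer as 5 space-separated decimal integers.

  byte[0]=0x7B cont=0 payload=0x7B=123: acc |= 123<<0 -> acc=123 shift=7 [end]
Varint 1: bytes[0:1] = 7B -> value 123 (1 byte(s))
  byte[1]=0xB3 cont=1 payload=0x33=51: acc |= 51<<0 -> acc=51 shift=7
  byte[2]=0x13 cont=0 payload=0x13=19: acc |= 19<<7 -> acc=2483 shift=14 [end]
Varint 2: bytes[1:3] = B3 13 -> value 2483 (2 byte(s))
  byte[3]=0xF3 cont=1 payload=0x73=115: acc |= 115<<0 -> acc=115 shift=7
  byte[4]=0x9F cont=1 payload=0x1F=31: acc |= 31<<7 -> acc=4083 shift=14
  byte[5]=0x36 cont=0 payload=0x36=54: acc |= 54<<14 -> acc=888819 shift=21 [end]
Varint 3: bytes[3:6] = F3 9F 36 -> value 888819 (3 byte(s))
  byte[6]=0x82 cont=1 payload=0x02=2: acc |= 2<<0 -> acc=2 shift=7
  byte[7]=0x8A cont=1 payload=0x0A=10: acc |= 10<<7 -> acc=1282 shift=14
  byte[8]=0x2D cont=0 payload=0x2D=45: acc |= 45<<14 -> acc=738562 shift=21 [end]
Varint 4: bytes[6:9] = 82 8A 2D -> value 738562 (3 byte(s))
  byte[9]=0xB2 cont=1 payload=0x32=50: acc |= 50<<0 -> acc=50 shift=7
  byte[10]=0x16 cont=0 payload=0x16=22: acc |= 22<<7 -> acc=2866 shift=14 [end]
Varint 5: bytes[9:11] = B2 16 -> value 2866 (2 byte(s))

Answer: 1 2 3 3 2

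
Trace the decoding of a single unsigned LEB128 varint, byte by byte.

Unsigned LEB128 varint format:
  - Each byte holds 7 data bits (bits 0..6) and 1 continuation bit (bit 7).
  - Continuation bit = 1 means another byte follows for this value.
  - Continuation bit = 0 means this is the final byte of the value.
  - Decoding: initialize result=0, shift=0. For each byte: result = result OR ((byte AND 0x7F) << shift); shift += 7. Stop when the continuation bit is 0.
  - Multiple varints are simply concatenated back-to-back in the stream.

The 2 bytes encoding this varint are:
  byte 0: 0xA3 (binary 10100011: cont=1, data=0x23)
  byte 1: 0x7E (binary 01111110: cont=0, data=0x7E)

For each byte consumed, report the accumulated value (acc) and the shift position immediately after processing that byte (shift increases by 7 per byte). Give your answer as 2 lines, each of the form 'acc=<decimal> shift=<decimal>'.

byte 0=0xA3: payload=0x23=35, contrib = 35<<0 = 35; acc -> 35, shift -> 7
byte 1=0x7E: payload=0x7E=126, contrib = 126<<7 = 16128; acc -> 16163, shift -> 14

Answer: acc=35 shift=7
acc=16163 shift=14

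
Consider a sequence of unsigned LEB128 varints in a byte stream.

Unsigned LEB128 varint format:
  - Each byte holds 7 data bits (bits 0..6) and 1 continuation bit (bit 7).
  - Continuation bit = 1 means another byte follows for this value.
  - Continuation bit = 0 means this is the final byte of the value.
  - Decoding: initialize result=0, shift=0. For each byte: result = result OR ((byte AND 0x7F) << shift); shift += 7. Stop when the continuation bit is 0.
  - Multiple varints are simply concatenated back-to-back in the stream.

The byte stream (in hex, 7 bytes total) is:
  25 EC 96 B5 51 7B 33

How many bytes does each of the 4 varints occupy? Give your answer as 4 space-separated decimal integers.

Answer: 1 4 1 1

Derivation:
  byte[0]=0x25 cont=0 payload=0x25=37: acc |= 37<<0 -> acc=37 shift=7 [end]
Varint 1: bytes[0:1] = 25 -> value 37 (1 byte(s))
  byte[1]=0xEC cont=1 payload=0x6C=108: acc |= 108<<0 -> acc=108 shift=7
  byte[2]=0x96 cont=1 payload=0x16=22: acc |= 22<<7 -> acc=2924 shift=14
  byte[3]=0xB5 cont=1 payload=0x35=53: acc |= 53<<14 -> acc=871276 shift=21
  byte[4]=0x51 cont=0 payload=0x51=81: acc |= 81<<21 -> acc=170740588 shift=28 [end]
Varint 2: bytes[1:5] = EC 96 B5 51 -> value 170740588 (4 byte(s))
  byte[5]=0x7B cont=0 payload=0x7B=123: acc |= 123<<0 -> acc=123 shift=7 [end]
Varint 3: bytes[5:6] = 7B -> value 123 (1 byte(s))
  byte[6]=0x33 cont=0 payload=0x33=51: acc |= 51<<0 -> acc=51 shift=7 [end]
Varint 4: bytes[6:7] = 33 -> value 51 (1 byte(s))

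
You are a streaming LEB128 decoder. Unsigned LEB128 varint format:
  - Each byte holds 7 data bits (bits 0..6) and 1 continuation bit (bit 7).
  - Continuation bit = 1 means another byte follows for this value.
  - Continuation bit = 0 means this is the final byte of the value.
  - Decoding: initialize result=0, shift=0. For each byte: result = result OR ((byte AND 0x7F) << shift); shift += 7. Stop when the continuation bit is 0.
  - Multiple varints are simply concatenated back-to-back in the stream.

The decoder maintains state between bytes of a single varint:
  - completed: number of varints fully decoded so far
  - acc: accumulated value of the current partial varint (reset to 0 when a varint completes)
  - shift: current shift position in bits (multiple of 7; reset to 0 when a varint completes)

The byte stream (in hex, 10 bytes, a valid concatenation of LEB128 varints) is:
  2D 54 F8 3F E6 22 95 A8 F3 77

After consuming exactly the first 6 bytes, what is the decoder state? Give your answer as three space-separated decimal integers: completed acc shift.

byte[0]=0x2D cont=0 payload=0x2D: varint #1 complete (value=45); reset -> completed=1 acc=0 shift=0
byte[1]=0x54 cont=0 payload=0x54: varint #2 complete (value=84); reset -> completed=2 acc=0 shift=0
byte[2]=0xF8 cont=1 payload=0x78: acc |= 120<<0 -> completed=2 acc=120 shift=7
byte[3]=0x3F cont=0 payload=0x3F: varint #3 complete (value=8184); reset -> completed=3 acc=0 shift=0
byte[4]=0xE6 cont=1 payload=0x66: acc |= 102<<0 -> completed=3 acc=102 shift=7
byte[5]=0x22 cont=0 payload=0x22: varint #4 complete (value=4454); reset -> completed=4 acc=0 shift=0

Answer: 4 0 0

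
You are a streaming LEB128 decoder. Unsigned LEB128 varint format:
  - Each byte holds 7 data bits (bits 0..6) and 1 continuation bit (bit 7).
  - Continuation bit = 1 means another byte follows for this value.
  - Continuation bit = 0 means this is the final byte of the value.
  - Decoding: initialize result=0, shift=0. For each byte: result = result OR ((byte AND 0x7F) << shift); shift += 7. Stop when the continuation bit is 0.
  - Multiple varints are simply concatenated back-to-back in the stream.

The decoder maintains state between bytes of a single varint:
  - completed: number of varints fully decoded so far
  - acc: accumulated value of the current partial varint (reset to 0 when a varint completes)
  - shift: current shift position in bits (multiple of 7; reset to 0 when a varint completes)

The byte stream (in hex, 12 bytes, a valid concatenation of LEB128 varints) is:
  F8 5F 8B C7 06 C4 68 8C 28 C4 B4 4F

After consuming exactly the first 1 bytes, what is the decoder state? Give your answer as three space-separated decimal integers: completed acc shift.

byte[0]=0xF8 cont=1 payload=0x78: acc |= 120<<0 -> completed=0 acc=120 shift=7

Answer: 0 120 7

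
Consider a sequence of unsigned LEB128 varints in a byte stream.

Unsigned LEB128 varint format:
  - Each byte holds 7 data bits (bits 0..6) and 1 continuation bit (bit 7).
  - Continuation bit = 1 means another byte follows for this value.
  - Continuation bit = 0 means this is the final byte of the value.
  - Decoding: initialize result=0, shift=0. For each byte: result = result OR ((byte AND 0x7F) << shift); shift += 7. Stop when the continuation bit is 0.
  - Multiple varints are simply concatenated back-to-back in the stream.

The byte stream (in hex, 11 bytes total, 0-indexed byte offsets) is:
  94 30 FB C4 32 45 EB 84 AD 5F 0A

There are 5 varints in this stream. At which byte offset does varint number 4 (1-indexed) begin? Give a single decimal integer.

  byte[0]=0x94 cont=1 payload=0x14=20: acc |= 20<<0 -> acc=20 shift=7
  byte[1]=0x30 cont=0 payload=0x30=48: acc |= 48<<7 -> acc=6164 shift=14 [end]
Varint 1: bytes[0:2] = 94 30 -> value 6164 (2 byte(s))
  byte[2]=0xFB cont=1 payload=0x7B=123: acc |= 123<<0 -> acc=123 shift=7
  byte[3]=0xC4 cont=1 payload=0x44=68: acc |= 68<<7 -> acc=8827 shift=14
  byte[4]=0x32 cont=0 payload=0x32=50: acc |= 50<<14 -> acc=828027 shift=21 [end]
Varint 2: bytes[2:5] = FB C4 32 -> value 828027 (3 byte(s))
  byte[5]=0x45 cont=0 payload=0x45=69: acc |= 69<<0 -> acc=69 shift=7 [end]
Varint 3: bytes[5:6] = 45 -> value 69 (1 byte(s))
  byte[6]=0xEB cont=1 payload=0x6B=107: acc |= 107<<0 -> acc=107 shift=7
  byte[7]=0x84 cont=1 payload=0x04=4: acc |= 4<<7 -> acc=619 shift=14
  byte[8]=0xAD cont=1 payload=0x2D=45: acc |= 45<<14 -> acc=737899 shift=21
  byte[9]=0x5F cont=0 payload=0x5F=95: acc |= 95<<21 -> acc=199967339 shift=28 [end]
Varint 4: bytes[6:10] = EB 84 AD 5F -> value 199967339 (4 byte(s))
  byte[10]=0x0A cont=0 payload=0x0A=10: acc |= 10<<0 -> acc=10 shift=7 [end]
Varint 5: bytes[10:11] = 0A -> value 10 (1 byte(s))

Answer: 6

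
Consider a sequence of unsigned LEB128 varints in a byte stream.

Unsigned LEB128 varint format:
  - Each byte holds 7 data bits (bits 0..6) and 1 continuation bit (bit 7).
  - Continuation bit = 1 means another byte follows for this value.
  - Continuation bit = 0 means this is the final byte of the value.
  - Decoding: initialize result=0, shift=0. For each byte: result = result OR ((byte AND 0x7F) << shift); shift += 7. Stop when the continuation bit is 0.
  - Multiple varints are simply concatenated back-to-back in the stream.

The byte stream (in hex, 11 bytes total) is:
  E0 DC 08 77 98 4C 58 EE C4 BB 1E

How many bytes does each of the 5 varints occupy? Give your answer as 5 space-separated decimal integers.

  byte[0]=0xE0 cont=1 payload=0x60=96: acc |= 96<<0 -> acc=96 shift=7
  byte[1]=0xDC cont=1 payload=0x5C=92: acc |= 92<<7 -> acc=11872 shift=14
  byte[2]=0x08 cont=0 payload=0x08=8: acc |= 8<<14 -> acc=142944 shift=21 [end]
Varint 1: bytes[0:3] = E0 DC 08 -> value 142944 (3 byte(s))
  byte[3]=0x77 cont=0 payload=0x77=119: acc |= 119<<0 -> acc=119 shift=7 [end]
Varint 2: bytes[3:4] = 77 -> value 119 (1 byte(s))
  byte[4]=0x98 cont=1 payload=0x18=24: acc |= 24<<0 -> acc=24 shift=7
  byte[5]=0x4C cont=0 payload=0x4C=76: acc |= 76<<7 -> acc=9752 shift=14 [end]
Varint 3: bytes[4:6] = 98 4C -> value 9752 (2 byte(s))
  byte[6]=0x58 cont=0 payload=0x58=88: acc |= 88<<0 -> acc=88 shift=7 [end]
Varint 4: bytes[6:7] = 58 -> value 88 (1 byte(s))
  byte[7]=0xEE cont=1 payload=0x6E=110: acc |= 110<<0 -> acc=110 shift=7
  byte[8]=0xC4 cont=1 payload=0x44=68: acc |= 68<<7 -> acc=8814 shift=14
  byte[9]=0xBB cont=1 payload=0x3B=59: acc |= 59<<14 -> acc=975470 shift=21
  byte[10]=0x1E cont=0 payload=0x1E=30: acc |= 30<<21 -> acc=63890030 shift=28 [end]
Varint 5: bytes[7:11] = EE C4 BB 1E -> value 63890030 (4 byte(s))

Answer: 3 1 2 1 4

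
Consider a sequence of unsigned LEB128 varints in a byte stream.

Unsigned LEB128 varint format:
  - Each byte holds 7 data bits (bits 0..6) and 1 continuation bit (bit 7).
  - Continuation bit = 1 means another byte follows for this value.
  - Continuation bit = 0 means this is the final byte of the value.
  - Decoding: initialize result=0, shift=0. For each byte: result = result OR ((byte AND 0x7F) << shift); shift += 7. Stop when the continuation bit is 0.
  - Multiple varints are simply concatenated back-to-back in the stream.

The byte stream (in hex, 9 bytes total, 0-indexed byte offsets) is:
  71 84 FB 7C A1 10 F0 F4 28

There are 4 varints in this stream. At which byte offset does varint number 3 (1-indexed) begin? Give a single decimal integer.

Answer: 4

Derivation:
  byte[0]=0x71 cont=0 payload=0x71=113: acc |= 113<<0 -> acc=113 shift=7 [end]
Varint 1: bytes[0:1] = 71 -> value 113 (1 byte(s))
  byte[1]=0x84 cont=1 payload=0x04=4: acc |= 4<<0 -> acc=4 shift=7
  byte[2]=0xFB cont=1 payload=0x7B=123: acc |= 123<<7 -> acc=15748 shift=14
  byte[3]=0x7C cont=0 payload=0x7C=124: acc |= 124<<14 -> acc=2047364 shift=21 [end]
Varint 2: bytes[1:4] = 84 FB 7C -> value 2047364 (3 byte(s))
  byte[4]=0xA1 cont=1 payload=0x21=33: acc |= 33<<0 -> acc=33 shift=7
  byte[5]=0x10 cont=0 payload=0x10=16: acc |= 16<<7 -> acc=2081 shift=14 [end]
Varint 3: bytes[4:6] = A1 10 -> value 2081 (2 byte(s))
  byte[6]=0xF0 cont=1 payload=0x70=112: acc |= 112<<0 -> acc=112 shift=7
  byte[7]=0xF4 cont=1 payload=0x74=116: acc |= 116<<7 -> acc=14960 shift=14
  byte[8]=0x28 cont=0 payload=0x28=40: acc |= 40<<14 -> acc=670320 shift=21 [end]
Varint 4: bytes[6:9] = F0 F4 28 -> value 670320 (3 byte(s))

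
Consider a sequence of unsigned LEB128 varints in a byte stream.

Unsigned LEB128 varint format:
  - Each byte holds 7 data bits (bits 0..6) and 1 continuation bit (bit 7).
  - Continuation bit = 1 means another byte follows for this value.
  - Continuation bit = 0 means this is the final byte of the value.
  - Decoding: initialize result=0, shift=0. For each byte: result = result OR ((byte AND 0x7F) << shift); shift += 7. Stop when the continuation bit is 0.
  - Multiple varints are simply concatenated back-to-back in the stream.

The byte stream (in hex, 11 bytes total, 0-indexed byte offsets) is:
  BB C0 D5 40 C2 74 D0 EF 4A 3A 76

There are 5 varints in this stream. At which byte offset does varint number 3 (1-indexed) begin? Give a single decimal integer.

Answer: 6

Derivation:
  byte[0]=0xBB cont=1 payload=0x3B=59: acc |= 59<<0 -> acc=59 shift=7
  byte[1]=0xC0 cont=1 payload=0x40=64: acc |= 64<<7 -> acc=8251 shift=14
  byte[2]=0xD5 cont=1 payload=0x55=85: acc |= 85<<14 -> acc=1400891 shift=21
  byte[3]=0x40 cont=0 payload=0x40=64: acc |= 64<<21 -> acc=135618619 shift=28 [end]
Varint 1: bytes[0:4] = BB C0 D5 40 -> value 135618619 (4 byte(s))
  byte[4]=0xC2 cont=1 payload=0x42=66: acc |= 66<<0 -> acc=66 shift=7
  byte[5]=0x74 cont=0 payload=0x74=116: acc |= 116<<7 -> acc=14914 shift=14 [end]
Varint 2: bytes[4:6] = C2 74 -> value 14914 (2 byte(s))
  byte[6]=0xD0 cont=1 payload=0x50=80: acc |= 80<<0 -> acc=80 shift=7
  byte[7]=0xEF cont=1 payload=0x6F=111: acc |= 111<<7 -> acc=14288 shift=14
  byte[8]=0x4A cont=0 payload=0x4A=74: acc |= 74<<14 -> acc=1226704 shift=21 [end]
Varint 3: bytes[6:9] = D0 EF 4A -> value 1226704 (3 byte(s))
  byte[9]=0x3A cont=0 payload=0x3A=58: acc |= 58<<0 -> acc=58 shift=7 [end]
Varint 4: bytes[9:10] = 3A -> value 58 (1 byte(s))
  byte[10]=0x76 cont=0 payload=0x76=118: acc |= 118<<0 -> acc=118 shift=7 [end]
Varint 5: bytes[10:11] = 76 -> value 118 (1 byte(s))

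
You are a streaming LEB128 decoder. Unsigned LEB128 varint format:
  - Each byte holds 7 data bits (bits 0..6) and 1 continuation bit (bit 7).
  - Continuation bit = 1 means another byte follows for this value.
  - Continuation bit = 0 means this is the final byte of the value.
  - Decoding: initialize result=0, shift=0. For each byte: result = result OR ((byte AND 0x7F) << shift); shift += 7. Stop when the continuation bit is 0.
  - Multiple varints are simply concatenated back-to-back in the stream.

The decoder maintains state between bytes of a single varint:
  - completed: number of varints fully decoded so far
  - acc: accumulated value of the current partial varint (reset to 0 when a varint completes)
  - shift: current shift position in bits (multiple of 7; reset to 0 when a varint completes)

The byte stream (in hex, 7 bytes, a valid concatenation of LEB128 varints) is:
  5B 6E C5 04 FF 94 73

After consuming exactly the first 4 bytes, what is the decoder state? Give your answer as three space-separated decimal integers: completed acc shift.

Answer: 3 0 0

Derivation:
byte[0]=0x5B cont=0 payload=0x5B: varint #1 complete (value=91); reset -> completed=1 acc=0 shift=0
byte[1]=0x6E cont=0 payload=0x6E: varint #2 complete (value=110); reset -> completed=2 acc=0 shift=0
byte[2]=0xC5 cont=1 payload=0x45: acc |= 69<<0 -> completed=2 acc=69 shift=7
byte[3]=0x04 cont=0 payload=0x04: varint #3 complete (value=581); reset -> completed=3 acc=0 shift=0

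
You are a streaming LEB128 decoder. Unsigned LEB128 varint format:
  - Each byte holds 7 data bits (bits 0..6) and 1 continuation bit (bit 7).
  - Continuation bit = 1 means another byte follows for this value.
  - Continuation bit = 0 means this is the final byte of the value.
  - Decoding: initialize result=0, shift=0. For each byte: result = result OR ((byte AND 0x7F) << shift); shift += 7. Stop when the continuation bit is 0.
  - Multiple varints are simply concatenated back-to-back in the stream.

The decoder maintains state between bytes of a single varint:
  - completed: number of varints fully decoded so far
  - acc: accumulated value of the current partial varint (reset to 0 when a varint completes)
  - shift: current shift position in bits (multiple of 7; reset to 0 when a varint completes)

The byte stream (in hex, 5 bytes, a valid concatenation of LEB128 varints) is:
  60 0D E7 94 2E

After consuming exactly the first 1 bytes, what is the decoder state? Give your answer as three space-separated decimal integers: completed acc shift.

byte[0]=0x60 cont=0 payload=0x60: varint #1 complete (value=96); reset -> completed=1 acc=0 shift=0

Answer: 1 0 0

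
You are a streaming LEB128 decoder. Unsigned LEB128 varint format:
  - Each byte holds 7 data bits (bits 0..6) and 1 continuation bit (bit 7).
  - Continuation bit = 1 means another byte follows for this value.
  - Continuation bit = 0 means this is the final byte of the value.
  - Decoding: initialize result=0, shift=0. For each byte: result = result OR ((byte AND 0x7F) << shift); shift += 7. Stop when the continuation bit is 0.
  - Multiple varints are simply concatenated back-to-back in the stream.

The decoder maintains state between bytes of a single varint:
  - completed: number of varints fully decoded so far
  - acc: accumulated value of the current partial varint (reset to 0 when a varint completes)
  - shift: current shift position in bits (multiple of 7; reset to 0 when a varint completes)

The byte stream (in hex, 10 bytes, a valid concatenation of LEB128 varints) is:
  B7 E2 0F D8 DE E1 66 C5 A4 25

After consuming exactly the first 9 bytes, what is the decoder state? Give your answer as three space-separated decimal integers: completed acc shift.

byte[0]=0xB7 cont=1 payload=0x37: acc |= 55<<0 -> completed=0 acc=55 shift=7
byte[1]=0xE2 cont=1 payload=0x62: acc |= 98<<7 -> completed=0 acc=12599 shift=14
byte[2]=0x0F cont=0 payload=0x0F: varint #1 complete (value=258359); reset -> completed=1 acc=0 shift=0
byte[3]=0xD8 cont=1 payload=0x58: acc |= 88<<0 -> completed=1 acc=88 shift=7
byte[4]=0xDE cont=1 payload=0x5E: acc |= 94<<7 -> completed=1 acc=12120 shift=14
byte[5]=0xE1 cont=1 payload=0x61: acc |= 97<<14 -> completed=1 acc=1601368 shift=21
byte[6]=0x66 cont=0 payload=0x66: varint #2 complete (value=215510872); reset -> completed=2 acc=0 shift=0
byte[7]=0xC5 cont=1 payload=0x45: acc |= 69<<0 -> completed=2 acc=69 shift=7
byte[8]=0xA4 cont=1 payload=0x24: acc |= 36<<7 -> completed=2 acc=4677 shift=14

Answer: 2 4677 14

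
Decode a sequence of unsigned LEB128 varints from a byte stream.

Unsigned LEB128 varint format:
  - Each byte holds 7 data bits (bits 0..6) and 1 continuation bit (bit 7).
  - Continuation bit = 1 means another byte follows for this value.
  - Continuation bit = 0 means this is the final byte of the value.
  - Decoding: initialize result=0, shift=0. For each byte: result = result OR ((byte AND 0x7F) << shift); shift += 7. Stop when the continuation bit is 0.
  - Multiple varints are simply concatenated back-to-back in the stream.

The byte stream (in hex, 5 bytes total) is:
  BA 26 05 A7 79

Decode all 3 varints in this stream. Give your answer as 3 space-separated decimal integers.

  byte[0]=0xBA cont=1 payload=0x3A=58: acc |= 58<<0 -> acc=58 shift=7
  byte[1]=0x26 cont=0 payload=0x26=38: acc |= 38<<7 -> acc=4922 shift=14 [end]
Varint 1: bytes[0:2] = BA 26 -> value 4922 (2 byte(s))
  byte[2]=0x05 cont=0 payload=0x05=5: acc |= 5<<0 -> acc=5 shift=7 [end]
Varint 2: bytes[2:3] = 05 -> value 5 (1 byte(s))
  byte[3]=0xA7 cont=1 payload=0x27=39: acc |= 39<<0 -> acc=39 shift=7
  byte[4]=0x79 cont=0 payload=0x79=121: acc |= 121<<7 -> acc=15527 shift=14 [end]
Varint 3: bytes[3:5] = A7 79 -> value 15527 (2 byte(s))

Answer: 4922 5 15527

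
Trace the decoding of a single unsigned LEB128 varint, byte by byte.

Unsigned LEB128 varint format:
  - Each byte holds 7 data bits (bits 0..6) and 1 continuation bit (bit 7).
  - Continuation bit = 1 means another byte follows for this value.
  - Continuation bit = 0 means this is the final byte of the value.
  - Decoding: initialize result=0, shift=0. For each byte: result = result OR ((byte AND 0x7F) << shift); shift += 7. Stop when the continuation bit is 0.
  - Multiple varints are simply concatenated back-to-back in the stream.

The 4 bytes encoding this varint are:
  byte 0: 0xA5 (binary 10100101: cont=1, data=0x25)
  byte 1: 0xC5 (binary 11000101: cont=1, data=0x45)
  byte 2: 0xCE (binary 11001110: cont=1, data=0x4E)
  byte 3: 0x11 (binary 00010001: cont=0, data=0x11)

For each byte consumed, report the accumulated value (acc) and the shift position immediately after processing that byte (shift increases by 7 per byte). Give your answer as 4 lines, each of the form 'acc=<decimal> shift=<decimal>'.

Answer: acc=37 shift=7
acc=8869 shift=14
acc=1286821 shift=21
acc=36938405 shift=28

Derivation:
byte 0=0xA5: payload=0x25=37, contrib = 37<<0 = 37; acc -> 37, shift -> 7
byte 1=0xC5: payload=0x45=69, contrib = 69<<7 = 8832; acc -> 8869, shift -> 14
byte 2=0xCE: payload=0x4E=78, contrib = 78<<14 = 1277952; acc -> 1286821, shift -> 21
byte 3=0x11: payload=0x11=17, contrib = 17<<21 = 35651584; acc -> 36938405, shift -> 28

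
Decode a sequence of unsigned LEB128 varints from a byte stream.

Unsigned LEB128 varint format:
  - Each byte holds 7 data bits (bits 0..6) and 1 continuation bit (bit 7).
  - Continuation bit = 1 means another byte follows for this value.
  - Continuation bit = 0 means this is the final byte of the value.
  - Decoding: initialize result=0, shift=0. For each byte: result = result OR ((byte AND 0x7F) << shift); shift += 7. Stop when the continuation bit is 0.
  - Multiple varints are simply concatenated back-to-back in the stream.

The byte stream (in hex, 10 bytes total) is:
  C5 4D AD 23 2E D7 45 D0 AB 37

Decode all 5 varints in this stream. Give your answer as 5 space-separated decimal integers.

  byte[0]=0xC5 cont=1 payload=0x45=69: acc |= 69<<0 -> acc=69 shift=7
  byte[1]=0x4D cont=0 payload=0x4D=77: acc |= 77<<7 -> acc=9925 shift=14 [end]
Varint 1: bytes[0:2] = C5 4D -> value 9925 (2 byte(s))
  byte[2]=0xAD cont=1 payload=0x2D=45: acc |= 45<<0 -> acc=45 shift=7
  byte[3]=0x23 cont=0 payload=0x23=35: acc |= 35<<7 -> acc=4525 shift=14 [end]
Varint 2: bytes[2:4] = AD 23 -> value 4525 (2 byte(s))
  byte[4]=0x2E cont=0 payload=0x2E=46: acc |= 46<<0 -> acc=46 shift=7 [end]
Varint 3: bytes[4:5] = 2E -> value 46 (1 byte(s))
  byte[5]=0xD7 cont=1 payload=0x57=87: acc |= 87<<0 -> acc=87 shift=7
  byte[6]=0x45 cont=0 payload=0x45=69: acc |= 69<<7 -> acc=8919 shift=14 [end]
Varint 4: bytes[5:7] = D7 45 -> value 8919 (2 byte(s))
  byte[7]=0xD0 cont=1 payload=0x50=80: acc |= 80<<0 -> acc=80 shift=7
  byte[8]=0xAB cont=1 payload=0x2B=43: acc |= 43<<7 -> acc=5584 shift=14
  byte[9]=0x37 cont=0 payload=0x37=55: acc |= 55<<14 -> acc=906704 shift=21 [end]
Varint 5: bytes[7:10] = D0 AB 37 -> value 906704 (3 byte(s))

Answer: 9925 4525 46 8919 906704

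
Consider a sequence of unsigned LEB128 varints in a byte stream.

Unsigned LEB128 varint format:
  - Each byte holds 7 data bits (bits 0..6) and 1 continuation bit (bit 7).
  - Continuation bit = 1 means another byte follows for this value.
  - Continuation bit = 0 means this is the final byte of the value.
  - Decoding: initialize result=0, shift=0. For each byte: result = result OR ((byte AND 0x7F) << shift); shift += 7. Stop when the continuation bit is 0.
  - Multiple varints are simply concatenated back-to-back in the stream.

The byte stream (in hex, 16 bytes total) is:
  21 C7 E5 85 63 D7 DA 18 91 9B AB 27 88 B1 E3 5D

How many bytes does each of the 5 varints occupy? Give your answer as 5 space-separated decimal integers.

  byte[0]=0x21 cont=0 payload=0x21=33: acc |= 33<<0 -> acc=33 shift=7 [end]
Varint 1: bytes[0:1] = 21 -> value 33 (1 byte(s))
  byte[1]=0xC7 cont=1 payload=0x47=71: acc |= 71<<0 -> acc=71 shift=7
  byte[2]=0xE5 cont=1 payload=0x65=101: acc |= 101<<7 -> acc=12999 shift=14
  byte[3]=0x85 cont=1 payload=0x05=5: acc |= 5<<14 -> acc=94919 shift=21
  byte[4]=0x63 cont=0 payload=0x63=99: acc |= 99<<21 -> acc=207712967 shift=28 [end]
Varint 2: bytes[1:5] = C7 E5 85 63 -> value 207712967 (4 byte(s))
  byte[5]=0xD7 cont=1 payload=0x57=87: acc |= 87<<0 -> acc=87 shift=7
  byte[6]=0xDA cont=1 payload=0x5A=90: acc |= 90<<7 -> acc=11607 shift=14
  byte[7]=0x18 cont=0 payload=0x18=24: acc |= 24<<14 -> acc=404823 shift=21 [end]
Varint 3: bytes[5:8] = D7 DA 18 -> value 404823 (3 byte(s))
  byte[8]=0x91 cont=1 payload=0x11=17: acc |= 17<<0 -> acc=17 shift=7
  byte[9]=0x9B cont=1 payload=0x1B=27: acc |= 27<<7 -> acc=3473 shift=14
  byte[10]=0xAB cont=1 payload=0x2B=43: acc |= 43<<14 -> acc=707985 shift=21
  byte[11]=0x27 cont=0 payload=0x27=39: acc |= 39<<21 -> acc=82496913 shift=28 [end]
Varint 4: bytes[8:12] = 91 9B AB 27 -> value 82496913 (4 byte(s))
  byte[12]=0x88 cont=1 payload=0x08=8: acc |= 8<<0 -> acc=8 shift=7
  byte[13]=0xB1 cont=1 payload=0x31=49: acc |= 49<<7 -> acc=6280 shift=14
  byte[14]=0xE3 cont=1 payload=0x63=99: acc |= 99<<14 -> acc=1628296 shift=21
  byte[15]=0x5D cont=0 payload=0x5D=93: acc |= 93<<21 -> acc=196663432 shift=28 [end]
Varint 5: bytes[12:16] = 88 B1 E3 5D -> value 196663432 (4 byte(s))

Answer: 1 4 3 4 4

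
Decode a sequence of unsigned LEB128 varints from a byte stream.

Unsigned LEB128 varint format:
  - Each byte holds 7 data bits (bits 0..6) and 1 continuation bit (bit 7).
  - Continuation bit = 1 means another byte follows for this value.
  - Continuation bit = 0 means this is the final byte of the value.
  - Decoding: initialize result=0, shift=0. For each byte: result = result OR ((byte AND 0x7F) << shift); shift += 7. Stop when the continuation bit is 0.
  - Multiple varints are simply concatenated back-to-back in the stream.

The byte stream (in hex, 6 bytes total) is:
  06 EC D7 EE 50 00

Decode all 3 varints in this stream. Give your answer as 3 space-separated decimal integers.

  byte[0]=0x06 cont=0 payload=0x06=6: acc |= 6<<0 -> acc=6 shift=7 [end]
Varint 1: bytes[0:1] = 06 -> value 6 (1 byte(s))
  byte[1]=0xEC cont=1 payload=0x6C=108: acc |= 108<<0 -> acc=108 shift=7
  byte[2]=0xD7 cont=1 payload=0x57=87: acc |= 87<<7 -> acc=11244 shift=14
  byte[3]=0xEE cont=1 payload=0x6E=110: acc |= 110<<14 -> acc=1813484 shift=21
  byte[4]=0x50 cont=0 payload=0x50=80: acc |= 80<<21 -> acc=169585644 shift=28 [end]
Varint 2: bytes[1:5] = EC D7 EE 50 -> value 169585644 (4 byte(s))
  byte[5]=0x00 cont=0 payload=0x00=0: acc |= 0<<0 -> acc=0 shift=7 [end]
Varint 3: bytes[5:6] = 00 -> value 0 (1 byte(s))

Answer: 6 169585644 0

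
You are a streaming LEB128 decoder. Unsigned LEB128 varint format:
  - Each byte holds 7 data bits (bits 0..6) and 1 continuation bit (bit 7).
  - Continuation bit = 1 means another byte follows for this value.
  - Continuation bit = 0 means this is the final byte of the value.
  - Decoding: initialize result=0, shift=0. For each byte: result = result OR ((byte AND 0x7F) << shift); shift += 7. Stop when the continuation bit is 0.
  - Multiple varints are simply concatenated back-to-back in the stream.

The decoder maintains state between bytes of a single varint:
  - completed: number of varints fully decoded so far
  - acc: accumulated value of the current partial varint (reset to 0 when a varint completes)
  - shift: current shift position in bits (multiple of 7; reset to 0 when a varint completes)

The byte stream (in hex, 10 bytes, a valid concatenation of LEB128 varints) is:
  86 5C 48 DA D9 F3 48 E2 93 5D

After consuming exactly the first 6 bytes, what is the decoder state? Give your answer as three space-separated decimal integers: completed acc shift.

Answer: 2 1895642 21

Derivation:
byte[0]=0x86 cont=1 payload=0x06: acc |= 6<<0 -> completed=0 acc=6 shift=7
byte[1]=0x5C cont=0 payload=0x5C: varint #1 complete (value=11782); reset -> completed=1 acc=0 shift=0
byte[2]=0x48 cont=0 payload=0x48: varint #2 complete (value=72); reset -> completed=2 acc=0 shift=0
byte[3]=0xDA cont=1 payload=0x5A: acc |= 90<<0 -> completed=2 acc=90 shift=7
byte[4]=0xD9 cont=1 payload=0x59: acc |= 89<<7 -> completed=2 acc=11482 shift=14
byte[5]=0xF3 cont=1 payload=0x73: acc |= 115<<14 -> completed=2 acc=1895642 shift=21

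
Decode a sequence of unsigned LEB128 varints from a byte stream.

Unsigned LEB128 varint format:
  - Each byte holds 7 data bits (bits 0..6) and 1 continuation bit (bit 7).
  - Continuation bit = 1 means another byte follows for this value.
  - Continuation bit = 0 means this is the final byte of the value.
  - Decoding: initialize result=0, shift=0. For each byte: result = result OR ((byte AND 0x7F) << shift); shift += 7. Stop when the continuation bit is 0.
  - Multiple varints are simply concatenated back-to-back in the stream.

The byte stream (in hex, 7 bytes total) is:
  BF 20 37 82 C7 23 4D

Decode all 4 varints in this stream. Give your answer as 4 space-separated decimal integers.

  byte[0]=0xBF cont=1 payload=0x3F=63: acc |= 63<<0 -> acc=63 shift=7
  byte[1]=0x20 cont=0 payload=0x20=32: acc |= 32<<7 -> acc=4159 shift=14 [end]
Varint 1: bytes[0:2] = BF 20 -> value 4159 (2 byte(s))
  byte[2]=0x37 cont=0 payload=0x37=55: acc |= 55<<0 -> acc=55 shift=7 [end]
Varint 2: bytes[2:3] = 37 -> value 55 (1 byte(s))
  byte[3]=0x82 cont=1 payload=0x02=2: acc |= 2<<0 -> acc=2 shift=7
  byte[4]=0xC7 cont=1 payload=0x47=71: acc |= 71<<7 -> acc=9090 shift=14
  byte[5]=0x23 cont=0 payload=0x23=35: acc |= 35<<14 -> acc=582530 shift=21 [end]
Varint 3: bytes[3:6] = 82 C7 23 -> value 582530 (3 byte(s))
  byte[6]=0x4D cont=0 payload=0x4D=77: acc |= 77<<0 -> acc=77 shift=7 [end]
Varint 4: bytes[6:7] = 4D -> value 77 (1 byte(s))

Answer: 4159 55 582530 77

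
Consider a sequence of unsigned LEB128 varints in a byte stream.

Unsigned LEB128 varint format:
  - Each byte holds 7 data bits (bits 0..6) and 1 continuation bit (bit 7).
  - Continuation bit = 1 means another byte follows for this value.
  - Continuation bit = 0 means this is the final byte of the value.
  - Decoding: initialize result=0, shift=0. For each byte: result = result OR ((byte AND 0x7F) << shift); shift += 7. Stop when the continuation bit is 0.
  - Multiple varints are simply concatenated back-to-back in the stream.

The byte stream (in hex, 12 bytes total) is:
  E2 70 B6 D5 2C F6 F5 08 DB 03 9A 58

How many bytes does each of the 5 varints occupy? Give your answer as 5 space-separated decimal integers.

  byte[0]=0xE2 cont=1 payload=0x62=98: acc |= 98<<0 -> acc=98 shift=7
  byte[1]=0x70 cont=0 payload=0x70=112: acc |= 112<<7 -> acc=14434 shift=14 [end]
Varint 1: bytes[0:2] = E2 70 -> value 14434 (2 byte(s))
  byte[2]=0xB6 cont=1 payload=0x36=54: acc |= 54<<0 -> acc=54 shift=7
  byte[3]=0xD5 cont=1 payload=0x55=85: acc |= 85<<7 -> acc=10934 shift=14
  byte[4]=0x2C cont=0 payload=0x2C=44: acc |= 44<<14 -> acc=731830 shift=21 [end]
Varint 2: bytes[2:5] = B6 D5 2C -> value 731830 (3 byte(s))
  byte[5]=0xF6 cont=1 payload=0x76=118: acc |= 118<<0 -> acc=118 shift=7
  byte[6]=0xF5 cont=1 payload=0x75=117: acc |= 117<<7 -> acc=15094 shift=14
  byte[7]=0x08 cont=0 payload=0x08=8: acc |= 8<<14 -> acc=146166 shift=21 [end]
Varint 3: bytes[5:8] = F6 F5 08 -> value 146166 (3 byte(s))
  byte[8]=0xDB cont=1 payload=0x5B=91: acc |= 91<<0 -> acc=91 shift=7
  byte[9]=0x03 cont=0 payload=0x03=3: acc |= 3<<7 -> acc=475 shift=14 [end]
Varint 4: bytes[8:10] = DB 03 -> value 475 (2 byte(s))
  byte[10]=0x9A cont=1 payload=0x1A=26: acc |= 26<<0 -> acc=26 shift=7
  byte[11]=0x58 cont=0 payload=0x58=88: acc |= 88<<7 -> acc=11290 shift=14 [end]
Varint 5: bytes[10:12] = 9A 58 -> value 11290 (2 byte(s))

Answer: 2 3 3 2 2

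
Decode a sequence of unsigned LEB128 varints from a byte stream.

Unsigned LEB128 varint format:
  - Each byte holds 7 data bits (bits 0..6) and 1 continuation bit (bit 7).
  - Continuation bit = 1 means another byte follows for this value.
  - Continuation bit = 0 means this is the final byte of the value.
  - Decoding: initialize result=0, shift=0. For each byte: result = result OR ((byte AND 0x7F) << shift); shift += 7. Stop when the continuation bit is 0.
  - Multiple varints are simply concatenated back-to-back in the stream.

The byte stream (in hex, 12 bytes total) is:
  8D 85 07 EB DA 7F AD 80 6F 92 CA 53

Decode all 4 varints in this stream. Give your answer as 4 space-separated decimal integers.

Answer: 115341 2092395 1818669 1369362

Derivation:
  byte[0]=0x8D cont=1 payload=0x0D=13: acc |= 13<<0 -> acc=13 shift=7
  byte[1]=0x85 cont=1 payload=0x05=5: acc |= 5<<7 -> acc=653 shift=14
  byte[2]=0x07 cont=0 payload=0x07=7: acc |= 7<<14 -> acc=115341 shift=21 [end]
Varint 1: bytes[0:3] = 8D 85 07 -> value 115341 (3 byte(s))
  byte[3]=0xEB cont=1 payload=0x6B=107: acc |= 107<<0 -> acc=107 shift=7
  byte[4]=0xDA cont=1 payload=0x5A=90: acc |= 90<<7 -> acc=11627 shift=14
  byte[5]=0x7F cont=0 payload=0x7F=127: acc |= 127<<14 -> acc=2092395 shift=21 [end]
Varint 2: bytes[3:6] = EB DA 7F -> value 2092395 (3 byte(s))
  byte[6]=0xAD cont=1 payload=0x2D=45: acc |= 45<<0 -> acc=45 shift=7
  byte[7]=0x80 cont=1 payload=0x00=0: acc |= 0<<7 -> acc=45 shift=14
  byte[8]=0x6F cont=0 payload=0x6F=111: acc |= 111<<14 -> acc=1818669 shift=21 [end]
Varint 3: bytes[6:9] = AD 80 6F -> value 1818669 (3 byte(s))
  byte[9]=0x92 cont=1 payload=0x12=18: acc |= 18<<0 -> acc=18 shift=7
  byte[10]=0xCA cont=1 payload=0x4A=74: acc |= 74<<7 -> acc=9490 shift=14
  byte[11]=0x53 cont=0 payload=0x53=83: acc |= 83<<14 -> acc=1369362 shift=21 [end]
Varint 4: bytes[9:12] = 92 CA 53 -> value 1369362 (3 byte(s))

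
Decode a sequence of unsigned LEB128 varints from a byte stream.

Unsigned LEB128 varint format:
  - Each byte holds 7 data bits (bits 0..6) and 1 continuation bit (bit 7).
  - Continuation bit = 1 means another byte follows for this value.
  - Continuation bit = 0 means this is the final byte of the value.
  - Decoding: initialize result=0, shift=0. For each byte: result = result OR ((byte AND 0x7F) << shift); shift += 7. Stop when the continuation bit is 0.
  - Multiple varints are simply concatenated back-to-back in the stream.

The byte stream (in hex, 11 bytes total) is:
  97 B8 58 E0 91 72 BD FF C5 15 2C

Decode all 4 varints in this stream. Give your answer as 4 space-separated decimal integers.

Answer: 1448983 1870048 45187005 44

Derivation:
  byte[0]=0x97 cont=1 payload=0x17=23: acc |= 23<<0 -> acc=23 shift=7
  byte[1]=0xB8 cont=1 payload=0x38=56: acc |= 56<<7 -> acc=7191 shift=14
  byte[2]=0x58 cont=0 payload=0x58=88: acc |= 88<<14 -> acc=1448983 shift=21 [end]
Varint 1: bytes[0:3] = 97 B8 58 -> value 1448983 (3 byte(s))
  byte[3]=0xE0 cont=1 payload=0x60=96: acc |= 96<<0 -> acc=96 shift=7
  byte[4]=0x91 cont=1 payload=0x11=17: acc |= 17<<7 -> acc=2272 shift=14
  byte[5]=0x72 cont=0 payload=0x72=114: acc |= 114<<14 -> acc=1870048 shift=21 [end]
Varint 2: bytes[3:6] = E0 91 72 -> value 1870048 (3 byte(s))
  byte[6]=0xBD cont=1 payload=0x3D=61: acc |= 61<<0 -> acc=61 shift=7
  byte[7]=0xFF cont=1 payload=0x7F=127: acc |= 127<<7 -> acc=16317 shift=14
  byte[8]=0xC5 cont=1 payload=0x45=69: acc |= 69<<14 -> acc=1146813 shift=21
  byte[9]=0x15 cont=0 payload=0x15=21: acc |= 21<<21 -> acc=45187005 shift=28 [end]
Varint 3: bytes[6:10] = BD FF C5 15 -> value 45187005 (4 byte(s))
  byte[10]=0x2C cont=0 payload=0x2C=44: acc |= 44<<0 -> acc=44 shift=7 [end]
Varint 4: bytes[10:11] = 2C -> value 44 (1 byte(s))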